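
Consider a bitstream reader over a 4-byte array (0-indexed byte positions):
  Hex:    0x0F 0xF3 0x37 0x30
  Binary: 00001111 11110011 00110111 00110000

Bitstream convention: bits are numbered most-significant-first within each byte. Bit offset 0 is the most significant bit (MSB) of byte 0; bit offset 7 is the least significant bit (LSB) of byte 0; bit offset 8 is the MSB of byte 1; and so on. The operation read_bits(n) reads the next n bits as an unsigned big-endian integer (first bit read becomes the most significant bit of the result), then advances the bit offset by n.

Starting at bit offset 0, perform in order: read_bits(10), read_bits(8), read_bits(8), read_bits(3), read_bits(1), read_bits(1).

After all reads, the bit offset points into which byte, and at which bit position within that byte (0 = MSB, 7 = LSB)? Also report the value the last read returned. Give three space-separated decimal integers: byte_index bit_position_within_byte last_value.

Answer: 3 7 0

Derivation:
Read 1: bits[0:10] width=10 -> value=63 (bin 0000111111); offset now 10 = byte 1 bit 2; 22 bits remain
Read 2: bits[10:18] width=8 -> value=204 (bin 11001100); offset now 18 = byte 2 bit 2; 14 bits remain
Read 3: bits[18:26] width=8 -> value=220 (bin 11011100); offset now 26 = byte 3 bit 2; 6 bits remain
Read 4: bits[26:29] width=3 -> value=6 (bin 110); offset now 29 = byte 3 bit 5; 3 bits remain
Read 5: bits[29:30] width=1 -> value=0 (bin 0); offset now 30 = byte 3 bit 6; 2 bits remain
Read 6: bits[30:31] width=1 -> value=0 (bin 0); offset now 31 = byte 3 bit 7; 1 bits remain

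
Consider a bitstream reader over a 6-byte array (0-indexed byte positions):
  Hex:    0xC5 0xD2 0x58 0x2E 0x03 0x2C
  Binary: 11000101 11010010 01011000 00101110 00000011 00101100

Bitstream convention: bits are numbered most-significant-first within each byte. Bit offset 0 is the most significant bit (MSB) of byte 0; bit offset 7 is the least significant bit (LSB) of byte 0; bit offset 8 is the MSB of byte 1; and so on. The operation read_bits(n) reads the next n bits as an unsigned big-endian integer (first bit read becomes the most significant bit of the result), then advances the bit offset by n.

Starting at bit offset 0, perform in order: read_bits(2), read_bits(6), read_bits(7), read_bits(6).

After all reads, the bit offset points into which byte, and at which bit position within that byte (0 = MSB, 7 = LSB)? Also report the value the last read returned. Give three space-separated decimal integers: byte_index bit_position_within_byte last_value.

Read 1: bits[0:2] width=2 -> value=3 (bin 11); offset now 2 = byte 0 bit 2; 46 bits remain
Read 2: bits[2:8] width=6 -> value=5 (bin 000101); offset now 8 = byte 1 bit 0; 40 bits remain
Read 3: bits[8:15] width=7 -> value=105 (bin 1101001); offset now 15 = byte 1 bit 7; 33 bits remain
Read 4: bits[15:21] width=6 -> value=11 (bin 001011); offset now 21 = byte 2 bit 5; 27 bits remain

Answer: 2 5 11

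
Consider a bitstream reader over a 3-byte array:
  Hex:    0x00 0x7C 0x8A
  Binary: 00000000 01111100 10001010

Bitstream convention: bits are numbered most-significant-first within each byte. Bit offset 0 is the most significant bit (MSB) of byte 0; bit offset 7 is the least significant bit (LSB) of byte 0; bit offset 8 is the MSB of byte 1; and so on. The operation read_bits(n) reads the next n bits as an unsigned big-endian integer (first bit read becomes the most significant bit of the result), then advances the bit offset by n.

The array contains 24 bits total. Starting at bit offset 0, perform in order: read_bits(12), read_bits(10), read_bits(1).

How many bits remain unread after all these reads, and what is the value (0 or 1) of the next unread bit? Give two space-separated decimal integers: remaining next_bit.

Read 1: bits[0:12] width=12 -> value=7 (bin 000000000111); offset now 12 = byte 1 bit 4; 12 bits remain
Read 2: bits[12:22] width=10 -> value=802 (bin 1100100010); offset now 22 = byte 2 bit 6; 2 bits remain
Read 3: bits[22:23] width=1 -> value=1 (bin 1); offset now 23 = byte 2 bit 7; 1 bits remain

Answer: 1 0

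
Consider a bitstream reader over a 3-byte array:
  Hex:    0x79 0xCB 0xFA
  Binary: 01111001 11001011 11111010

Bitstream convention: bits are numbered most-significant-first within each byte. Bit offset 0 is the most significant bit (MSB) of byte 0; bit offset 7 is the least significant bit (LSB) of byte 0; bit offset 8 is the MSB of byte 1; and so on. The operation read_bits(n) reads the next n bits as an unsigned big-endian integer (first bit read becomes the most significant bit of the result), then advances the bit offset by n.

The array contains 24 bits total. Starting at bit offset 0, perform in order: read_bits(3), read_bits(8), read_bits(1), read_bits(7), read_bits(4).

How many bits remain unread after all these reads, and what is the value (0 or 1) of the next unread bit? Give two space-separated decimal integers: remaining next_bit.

Read 1: bits[0:3] width=3 -> value=3 (bin 011); offset now 3 = byte 0 bit 3; 21 bits remain
Read 2: bits[3:11] width=8 -> value=206 (bin 11001110); offset now 11 = byte 1 bit 3; 13 bits remain
Read 3: bits[11:12] width=1 -> value=0 (bin 0); offset now 12 = byte 1 bit 4; 12 bits remain
Read 4: bits[12:19] width=7 -> value=95 (bin 1011111); offset now 19 = byte 2 bit 3; 5 bits remain
Read 5: bits[19:23] width=4 -> value=13 (bin 1101); offset now 23 = byte 2 bit 7; 1 bits remain

Answer: 1 0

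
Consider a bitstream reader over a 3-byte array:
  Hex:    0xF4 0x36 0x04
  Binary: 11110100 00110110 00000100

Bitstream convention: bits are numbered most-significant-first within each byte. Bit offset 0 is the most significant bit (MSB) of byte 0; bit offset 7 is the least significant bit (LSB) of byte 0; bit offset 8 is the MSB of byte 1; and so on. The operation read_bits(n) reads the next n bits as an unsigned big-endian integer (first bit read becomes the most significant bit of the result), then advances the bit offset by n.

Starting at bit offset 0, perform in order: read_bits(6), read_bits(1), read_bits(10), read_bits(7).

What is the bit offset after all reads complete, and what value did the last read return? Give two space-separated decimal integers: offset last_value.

Answer: 24 4

Derivation:
Read 1: bits[0:6] width=6 -> value=61 (bin 111101); offset now 6 = byte 0 bit 6; 18 bits remain
Read 2: bits[6:7] width=1 -> value=0 (bin 0); offset now 7 = byte 0 bit 7; 17 bits remain
Read 3: bits[7:17] width=10 -> value=108 (bin 0001101100); offset now 17 = byte 2 bit 1; 7 bits remain
Read 4: bits[17:24] width=7 -> value=4 (bin 0000100); offset now 24 = byte 3 bit 0; 0 bits remain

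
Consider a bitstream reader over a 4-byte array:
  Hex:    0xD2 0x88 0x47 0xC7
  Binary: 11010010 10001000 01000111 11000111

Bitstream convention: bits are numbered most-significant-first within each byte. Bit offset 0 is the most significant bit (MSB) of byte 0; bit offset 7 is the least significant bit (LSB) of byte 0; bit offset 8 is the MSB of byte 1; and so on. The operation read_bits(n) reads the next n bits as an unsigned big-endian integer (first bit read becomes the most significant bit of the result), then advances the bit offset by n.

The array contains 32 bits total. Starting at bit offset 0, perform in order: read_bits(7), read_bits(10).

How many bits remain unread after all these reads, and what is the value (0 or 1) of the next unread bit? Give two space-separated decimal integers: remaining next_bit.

Read 1: bits[0:7] width=7 -> value=105 (bin 1101001); offset now 7 = byte 0 bit 7; 25 bits remain
Read 2: bits[7:17] width=10 -> value=272 (bin 0100010000); offset now 17 = byte 2 bit 1; 15 bits remain

Answer: 15 1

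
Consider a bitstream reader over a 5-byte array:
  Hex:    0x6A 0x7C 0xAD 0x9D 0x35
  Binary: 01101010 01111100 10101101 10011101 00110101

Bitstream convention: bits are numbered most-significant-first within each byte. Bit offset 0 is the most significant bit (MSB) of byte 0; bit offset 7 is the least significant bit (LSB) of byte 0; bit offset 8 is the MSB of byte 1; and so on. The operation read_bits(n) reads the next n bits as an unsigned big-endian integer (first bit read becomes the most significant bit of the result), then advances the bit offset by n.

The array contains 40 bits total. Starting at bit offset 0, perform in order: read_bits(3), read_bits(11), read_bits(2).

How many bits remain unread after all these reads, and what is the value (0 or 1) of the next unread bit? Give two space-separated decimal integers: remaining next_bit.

Read 1: bits[0:3] width=3 -> value=3 (bin 011); offset now 3 = byte 0 bit 3; 37 bits remain
Read 2: bits[3:14] width=11 -> value=671 (bin 01010011111); offset now 14 = byte 1 bit 6; 26 bits remain
Read 3: bits[14:16] width=2 -> value=0 (bin 00); offset now 16 = byte 2 bit 0; 24 bits remain

Answer: 24 1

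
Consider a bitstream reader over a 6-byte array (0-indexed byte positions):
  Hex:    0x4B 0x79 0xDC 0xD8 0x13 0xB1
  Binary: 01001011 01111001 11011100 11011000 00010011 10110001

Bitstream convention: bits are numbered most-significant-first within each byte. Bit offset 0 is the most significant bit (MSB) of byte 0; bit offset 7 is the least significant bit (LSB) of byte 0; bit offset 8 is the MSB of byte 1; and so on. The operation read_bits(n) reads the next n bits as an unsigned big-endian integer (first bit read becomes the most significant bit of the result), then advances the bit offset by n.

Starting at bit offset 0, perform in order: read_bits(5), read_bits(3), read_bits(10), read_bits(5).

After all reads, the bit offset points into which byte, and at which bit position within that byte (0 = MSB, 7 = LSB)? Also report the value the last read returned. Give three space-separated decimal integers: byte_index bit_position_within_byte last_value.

Answer: 2 7 14

Derivation:
Read 1: bits[0:5] width=5 -> value=9 (bin 01001); offset now 5 = byte 0 bit 5; 43 bits remain
Read 2: bits[5:8] width=3 -> value=3 (bin 011); offset now 8 = byte 1 bit 0; 40 bits remain
Read 3: bits[8:18] width=10 -> value=487 (bin 0111100111); offset now 18 = byte 2 bit 2; 30 bits remain
Read 4: bits[18:23] width=5 -> value=14 (bin 01110); offset now 23 = byte 2 bit 7; 25 bits remain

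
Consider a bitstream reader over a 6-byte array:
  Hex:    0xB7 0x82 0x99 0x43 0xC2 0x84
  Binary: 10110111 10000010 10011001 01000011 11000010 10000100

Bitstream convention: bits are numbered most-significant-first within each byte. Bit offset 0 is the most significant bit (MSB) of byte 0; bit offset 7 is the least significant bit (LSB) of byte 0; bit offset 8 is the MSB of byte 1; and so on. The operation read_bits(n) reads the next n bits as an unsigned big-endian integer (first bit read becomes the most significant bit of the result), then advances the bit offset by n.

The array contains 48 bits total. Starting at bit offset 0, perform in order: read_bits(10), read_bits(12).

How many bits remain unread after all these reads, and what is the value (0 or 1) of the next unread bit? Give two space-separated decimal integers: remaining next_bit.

Read 1: bits[0:10] width=10 -> value=734 (bin 1011011110); offset now 10 = byte 1 bit 2; 38 bits remain
Read 2: bits[10:22] width=12 -> value=166 (bin 000010100110); offset now 22 = byte 2 bit 6; 26 bits remain

Answer: 26 0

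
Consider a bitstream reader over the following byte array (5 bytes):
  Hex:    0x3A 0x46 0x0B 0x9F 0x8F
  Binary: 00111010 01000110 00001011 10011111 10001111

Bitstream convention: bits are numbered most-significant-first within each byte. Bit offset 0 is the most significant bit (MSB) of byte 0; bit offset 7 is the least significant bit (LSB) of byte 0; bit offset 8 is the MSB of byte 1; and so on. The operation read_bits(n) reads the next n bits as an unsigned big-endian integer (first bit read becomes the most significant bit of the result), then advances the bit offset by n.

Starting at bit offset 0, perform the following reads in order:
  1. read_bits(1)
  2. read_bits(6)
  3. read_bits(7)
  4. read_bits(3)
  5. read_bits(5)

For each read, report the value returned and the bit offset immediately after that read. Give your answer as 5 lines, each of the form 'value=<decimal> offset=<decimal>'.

Read 1: bits[0:1] width=1 -> value=0 (bin 0); offset now 1 = byte 0 bit 1; 39 bits remain
Read 2: bits[1:7] width=6 -> value=29 (bin 011101); offset now 7 = byte 0 bit 7; 33 bits remain
Read 3: bits[7:14] width=7 -> value=17 (bin 0010001); offset now 14 = byte 1 bit 6; 26 bits remain
Read 4: bits[14:17] width=3 -> value=4 (bin 100); offset now 17 = byte 2 bit 1; 23 bits remain
Read 5: bits[17:22] width=5 -> value=2 (bin 00010); offset now 22 = byte 2 bit 6; 18 bits remain

Answer: value=0 offset=1
value=29 offset=7
value=17 offset=14
value=4 offset=17
value=2 offset=22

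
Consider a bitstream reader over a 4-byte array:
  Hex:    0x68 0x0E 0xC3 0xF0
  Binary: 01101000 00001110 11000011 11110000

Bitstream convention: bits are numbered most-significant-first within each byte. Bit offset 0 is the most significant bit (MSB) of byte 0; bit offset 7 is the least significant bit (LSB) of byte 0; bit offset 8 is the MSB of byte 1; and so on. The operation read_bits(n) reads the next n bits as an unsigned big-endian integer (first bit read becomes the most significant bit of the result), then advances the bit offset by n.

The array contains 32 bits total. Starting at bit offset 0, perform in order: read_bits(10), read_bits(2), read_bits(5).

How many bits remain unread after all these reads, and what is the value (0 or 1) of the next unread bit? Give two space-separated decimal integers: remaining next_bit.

Answer: 15 1

Derivation:
Read 1: bits[0:10] width=10 -> value=416 (bin 0110100000); offset now 10 = byte 1 bit 2; 22 bits remain
Read 2: bits[10:12] width=2 -> value=0 (bin 00); offset now 12 = byte 1 bit 4; 20 bits remain
Read 3: bits[12:17] width=5 -> value=29 (bin 11101); offset now 17 = byte 2 bit 1; 15 bits remain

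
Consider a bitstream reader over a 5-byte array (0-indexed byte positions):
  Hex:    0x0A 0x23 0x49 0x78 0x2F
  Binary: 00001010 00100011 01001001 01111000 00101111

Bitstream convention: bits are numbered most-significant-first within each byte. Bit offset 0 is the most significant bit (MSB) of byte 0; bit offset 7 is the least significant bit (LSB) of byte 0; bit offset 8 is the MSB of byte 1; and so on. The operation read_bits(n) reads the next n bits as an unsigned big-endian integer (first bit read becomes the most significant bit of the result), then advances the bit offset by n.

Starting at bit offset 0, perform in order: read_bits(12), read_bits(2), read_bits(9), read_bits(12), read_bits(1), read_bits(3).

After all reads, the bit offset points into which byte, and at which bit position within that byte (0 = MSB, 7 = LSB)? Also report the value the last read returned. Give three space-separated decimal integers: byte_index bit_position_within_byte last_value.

Answer: 4 7 7

Derivation:
Read 1: bits[0:12] width=12 -> value=162 (bin 000010100010); offset now 12 = byte 1 bit 4; 28 bits remain
Read 2: bits[12:14] width=2 -> value=0 (bin 00); offset now 14 = byte 1 bit 6; 26 bits remain
Read 3: bits[14:23] width=9 -> value=420 (bin 110100100); offset now 23 = byte 2 bit 7; 17 bits remain
Read 4: bits[23:35] width=12 -> value=3009 (bin 101111000001); offset now 35 = byte 4 bit 3; 5 bits remain
Read 5: bits[35:36] width=1 -> value=0 (bin 0); offset now 36 = byte 4 bit 4; 4 bits remain
Read 6: bits[36:39] width=3 -> value=7 (bin 111); offset now 39 = byte 4 bit 7; 1 bits remain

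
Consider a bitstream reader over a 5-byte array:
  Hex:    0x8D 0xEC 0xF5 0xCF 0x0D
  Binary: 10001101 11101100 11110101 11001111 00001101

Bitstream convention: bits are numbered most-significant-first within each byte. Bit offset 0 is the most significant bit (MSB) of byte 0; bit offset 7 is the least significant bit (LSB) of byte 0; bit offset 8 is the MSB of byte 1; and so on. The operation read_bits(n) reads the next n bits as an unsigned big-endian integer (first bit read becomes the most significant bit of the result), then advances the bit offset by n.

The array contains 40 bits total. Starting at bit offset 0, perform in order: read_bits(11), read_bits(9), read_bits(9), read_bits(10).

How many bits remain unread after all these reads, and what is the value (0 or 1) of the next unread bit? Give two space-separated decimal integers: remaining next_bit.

Answer: 1 1

Derivation:
Read 1: bits[0:11] width=11 -> value=1135 (bin 10001101111); offset now 11 = byte 1 bit 3; 29 bits remain
Read 2: bits[11:20] width=9 -> value=207 (bin 011001111); offset now 20 = byte 2 bit 4; 20 bits remain
Read 3: bits[20:29] width=9 -> value=185 (bin 010111001); offset now 29 = byte 3 bit 5; 11 bits remain
Read 4: bits[29:39] width=10 -> value=902 (bin 1110000110); offset now 39 = byte 4 bit 7; 1 bits remain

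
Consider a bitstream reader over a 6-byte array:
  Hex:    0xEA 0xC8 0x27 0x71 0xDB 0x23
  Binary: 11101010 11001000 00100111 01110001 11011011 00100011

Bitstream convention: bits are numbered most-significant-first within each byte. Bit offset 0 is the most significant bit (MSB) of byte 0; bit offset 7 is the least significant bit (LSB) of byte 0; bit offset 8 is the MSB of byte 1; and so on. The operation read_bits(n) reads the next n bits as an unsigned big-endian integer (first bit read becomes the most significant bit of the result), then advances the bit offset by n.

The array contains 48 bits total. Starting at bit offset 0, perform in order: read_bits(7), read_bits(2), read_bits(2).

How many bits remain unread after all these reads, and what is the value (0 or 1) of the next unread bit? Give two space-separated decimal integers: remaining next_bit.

Answer: 37 0

Derivation:
Read 1: bits[0:7] width=7 -> value=117 (bin 1110101); offset now 7 = byte 0 bit 7; 41 bits remain
Read 2: bits[7:9] width=2 -> value=1 (bin 01); offset now 9 = byte 1 bit 1; 39 bits remain
Read 3: bits[9:11] width=2 -> value=2 (bin 10); offset now 11 = byte 1 bit 3; 37 bits remain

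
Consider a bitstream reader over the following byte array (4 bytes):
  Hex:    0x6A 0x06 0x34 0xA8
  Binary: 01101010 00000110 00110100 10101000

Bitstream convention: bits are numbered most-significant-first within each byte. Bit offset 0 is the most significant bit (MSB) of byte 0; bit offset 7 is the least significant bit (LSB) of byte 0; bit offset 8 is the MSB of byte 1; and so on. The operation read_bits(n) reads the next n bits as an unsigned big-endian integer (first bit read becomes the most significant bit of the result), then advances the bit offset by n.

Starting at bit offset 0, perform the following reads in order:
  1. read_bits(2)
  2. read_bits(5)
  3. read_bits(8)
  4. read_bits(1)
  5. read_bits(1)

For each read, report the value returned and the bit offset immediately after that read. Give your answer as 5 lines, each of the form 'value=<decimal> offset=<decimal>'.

Answer: value=1 offset=2
value=21 offset=7
value=3 offset=15
value=0 offset=16
value=0 offset=17

Derivation:
Read 1: bits[0:2] width=2 -> value=1 (bin 01); offset now 2 = byte 0 bit 2; 30 bits remain
Read 2: bits[2:7] width=5 -> value=21 (bin 10101); offset now 7 = byte 0 bit 7; 25 bits remain
Read 3: bits[7:15] width=8 -> value=3 (bin 00000011); offset now 15 = byte 1 bit 7; 17 bits remain
Read 4: bits[15:16] width=1 -> value=0 (bin 0); offset now 16 = byte 2 bit 0; 16 bits remain
Read 5: bits[16:17] width=1 -> value=0 (bin 0); offset now 17 = byte 2 bit 1; 15 bits remain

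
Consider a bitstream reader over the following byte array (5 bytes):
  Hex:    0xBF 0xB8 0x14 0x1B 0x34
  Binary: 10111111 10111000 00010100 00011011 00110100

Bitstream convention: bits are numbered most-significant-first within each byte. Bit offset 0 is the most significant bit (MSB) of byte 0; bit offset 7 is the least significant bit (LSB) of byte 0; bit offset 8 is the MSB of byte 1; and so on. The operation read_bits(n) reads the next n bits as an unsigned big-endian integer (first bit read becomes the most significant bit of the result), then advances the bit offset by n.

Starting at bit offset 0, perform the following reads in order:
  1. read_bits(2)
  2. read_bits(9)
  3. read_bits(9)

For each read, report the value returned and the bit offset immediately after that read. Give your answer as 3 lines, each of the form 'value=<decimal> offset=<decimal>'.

Read 1: bits[0:2] width=2 -> value=2 (bin 10); offset now 2 = byte 0 bit 2; 38 bits remain
Read 2: bits[2:11] width=9 -> value=509 (bin 111111101); offset now 11 = byte 1 bit 3; 29 bits remain
Read 3: bits[11:20] width=9 -> value=385 (bin 110000001); offset now 20 = byte 2 bit 4; 20 bits remain

Answer: value=2 offset=2
value=509 offset=11
value=385 offset=20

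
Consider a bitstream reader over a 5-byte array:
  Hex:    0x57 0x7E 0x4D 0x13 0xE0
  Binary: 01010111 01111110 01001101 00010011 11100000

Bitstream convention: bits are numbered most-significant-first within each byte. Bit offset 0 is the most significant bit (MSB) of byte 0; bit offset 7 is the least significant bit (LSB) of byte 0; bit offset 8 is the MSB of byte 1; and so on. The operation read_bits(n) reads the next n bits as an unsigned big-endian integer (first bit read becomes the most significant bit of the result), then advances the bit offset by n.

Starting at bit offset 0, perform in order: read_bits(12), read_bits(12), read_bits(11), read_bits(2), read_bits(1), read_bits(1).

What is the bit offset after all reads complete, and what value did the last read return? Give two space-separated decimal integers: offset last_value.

Read 1: bits[0:12] width=12 -> value=1399 (bin 010101110111); offset now 12 = byte 1 bit 4; 28 bits remain
Read 2: bits[12:24] width=12 -> value=3661 (bin 111001001101); offset now 24 = byte 3 bit 0; 16 bits remain
Read 3: bits[24:35] width=11 -> value=159 (bin 00010011111); offset now 35 = byte 4 bit 3; 5 bits remain
Read 4: bits[35:37] width=2 -> value=0 (bin 00); offset now 37 = byte 4 bit 5; 3 bits remain
Read 5: bits[37:38] width=1 -> value=0 (bin 0); offset now 38 = byte 4 bit 6; 2 bits remain
Read 6: bits[38:39] width=1 -> value=0 (bin 0); offset now 39 = byte 4 bit 7; 1 bits remain

Answer: 39 0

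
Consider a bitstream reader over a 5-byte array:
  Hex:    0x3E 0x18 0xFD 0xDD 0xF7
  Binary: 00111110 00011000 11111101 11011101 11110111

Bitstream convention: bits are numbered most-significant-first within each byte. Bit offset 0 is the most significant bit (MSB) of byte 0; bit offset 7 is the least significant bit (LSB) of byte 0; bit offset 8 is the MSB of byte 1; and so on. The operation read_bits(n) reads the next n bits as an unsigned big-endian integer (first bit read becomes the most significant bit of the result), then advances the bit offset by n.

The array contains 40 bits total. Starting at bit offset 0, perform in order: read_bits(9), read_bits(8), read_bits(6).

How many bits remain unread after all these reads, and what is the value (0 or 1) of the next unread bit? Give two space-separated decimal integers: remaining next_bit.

Answer: 17 1

Derivation:
Read 1: bits[0:9] width=9 -> value=124 (bin 001111100); offset now 9 = byte 1 bit 1; 31 bits remain
Read 2: bits[9:17] width=8 -> value=49 (bin 00110001); offset now 17 = byte 2 bit 1; 23 bits remain
Read 3: bits[17:23] width=6 -> value=62 (bin 111110); offset now 23 = byte 2 bit 7; 17 bits remain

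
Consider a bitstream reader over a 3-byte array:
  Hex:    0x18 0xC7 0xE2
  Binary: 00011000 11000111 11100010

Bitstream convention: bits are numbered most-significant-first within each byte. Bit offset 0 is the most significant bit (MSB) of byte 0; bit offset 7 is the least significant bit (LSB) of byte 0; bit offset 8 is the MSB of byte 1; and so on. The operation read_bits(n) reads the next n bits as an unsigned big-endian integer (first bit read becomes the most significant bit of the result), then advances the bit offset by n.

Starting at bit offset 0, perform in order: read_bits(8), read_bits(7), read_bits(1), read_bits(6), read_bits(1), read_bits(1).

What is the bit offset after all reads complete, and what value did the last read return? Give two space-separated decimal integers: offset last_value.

Answer: 24 0

Derivation:
Read 1: bits[0:8] width=8 -> value=24 (bin 00011000); offset now 8 = byte 1 bit 0; 16 bits remain
Read 2: bits[8:15] width=7 -> value=99 (bin 1100011); offset now 15 = byte 1 bit 7; 9 bits remain
Read 3: bits[15:16] width=1 -> value=1 (bin 1); offset now 16 = byte 2 bit 0; 8 bits remain
Read 4: bits[16:22] width=6 -> value=56 (bin 111000); offset now 22 = byte 2 bit 6; 2 bits remain
Read 5: bits[22:23] width=1 -> value=1 (bin 1); offset now 23 = byte 2 bit 7; 1 bits remain
Read 6: bits[23:24] width=1 -> value=0 (bin 0); offset now 24 = byte 3 bit 0; 0 bits remain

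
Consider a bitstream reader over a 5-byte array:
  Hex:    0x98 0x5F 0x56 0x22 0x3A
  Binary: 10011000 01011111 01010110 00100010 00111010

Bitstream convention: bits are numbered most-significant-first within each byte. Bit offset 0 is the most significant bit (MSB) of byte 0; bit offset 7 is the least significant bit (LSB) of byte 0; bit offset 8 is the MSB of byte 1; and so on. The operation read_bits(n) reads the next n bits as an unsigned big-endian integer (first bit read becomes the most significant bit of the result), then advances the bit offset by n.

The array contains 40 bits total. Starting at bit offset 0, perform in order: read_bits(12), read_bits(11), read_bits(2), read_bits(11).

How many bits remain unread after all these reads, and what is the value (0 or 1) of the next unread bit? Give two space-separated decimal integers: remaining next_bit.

Answer: 4 1

Derivation:
Read 1: bits[0:12] width=12 -> value=2437 (bin 100110000101); offset now 12 = byte 1 bit 4; 28 bits remain
Read 2: bits[12:23] width=11 -> value=1963 (bin 11110101011); offset now 23 = byte 2 bit 7; 17 bits remain
Read 3: bits[23:25] width=2 -> value=0 (bin 00); offset now 25 = byte 3 bit 1; 15 bits remain
Read 4: bits[25:36] width=11 -> value=547 (bin 01000100011); offset now 36 = byte 4 bit 4; 4 bits remain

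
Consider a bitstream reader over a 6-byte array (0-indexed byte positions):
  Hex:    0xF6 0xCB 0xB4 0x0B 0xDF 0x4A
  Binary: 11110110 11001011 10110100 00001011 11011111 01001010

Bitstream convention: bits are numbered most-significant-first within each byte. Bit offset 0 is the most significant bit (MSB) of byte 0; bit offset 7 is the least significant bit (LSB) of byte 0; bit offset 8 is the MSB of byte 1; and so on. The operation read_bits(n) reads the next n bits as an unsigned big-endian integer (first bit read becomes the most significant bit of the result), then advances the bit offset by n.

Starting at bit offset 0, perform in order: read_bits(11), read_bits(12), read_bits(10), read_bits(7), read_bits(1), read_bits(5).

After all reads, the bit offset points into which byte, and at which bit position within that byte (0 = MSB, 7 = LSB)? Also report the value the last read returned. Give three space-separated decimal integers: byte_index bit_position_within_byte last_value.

Read 1: bits[0:11] width=11 -> value=1974 (bin 11110110110); offset now 11 = byte 1 bit 3; 37 bits remain
Read 2: bits[11:23] width=12 -> value=1498 (bin 010111011010); offset now 23 = byte 2 bit 7; 25 bits remain
Read 3: bits[23:33] width=10 -> value=23 (bin 0000010111); offset now 33 = byte 4 bit 1; 15 bits remain
Read 4: bits[33:40] width=7 -> value=95 (bin 1011111); offset now 40 = byte 5 bit 0; 8 bits remain
Read 5: bits[40:41] width=1 -> value=0 (bin 0); offset now 41 = byte 5 bit 1; 7 bits remain
Read 6: bits[41:46] width=5 -> value=18 (bin 10010); offset now 46 = byte 5 bit 6; 2 bits remain

Answer: 5 6 18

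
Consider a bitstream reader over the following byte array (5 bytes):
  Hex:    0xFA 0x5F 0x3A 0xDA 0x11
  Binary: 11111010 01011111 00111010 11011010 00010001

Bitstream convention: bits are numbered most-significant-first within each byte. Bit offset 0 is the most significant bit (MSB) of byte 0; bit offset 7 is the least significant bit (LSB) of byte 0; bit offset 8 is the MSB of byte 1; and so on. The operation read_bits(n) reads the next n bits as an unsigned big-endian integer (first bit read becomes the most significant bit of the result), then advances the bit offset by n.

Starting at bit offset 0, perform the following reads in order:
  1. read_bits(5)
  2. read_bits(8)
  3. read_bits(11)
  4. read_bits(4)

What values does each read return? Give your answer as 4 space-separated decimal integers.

Read 1: bits[0:5] width=5 -> value=31 (bin 11111); offset now 5 = byte 0 bit 5; 35 bits remain
Read 2: bits[5:13] width=8 -> value=75 (bin 01001011); offset now 13 = byte 1 bit 5; 27 bits remain
Read 3: bits[13:24] width=11 -> value=1850 (bin 11100111010); offset now 24 = byte 3 bit 0; 16 bits remain
Read 4: bits[24:28] width=4 -> value=13 (bin 1101); offset now 28 = byte 3 bit 4; 12 bits remain

Answer: 31 75 1850 13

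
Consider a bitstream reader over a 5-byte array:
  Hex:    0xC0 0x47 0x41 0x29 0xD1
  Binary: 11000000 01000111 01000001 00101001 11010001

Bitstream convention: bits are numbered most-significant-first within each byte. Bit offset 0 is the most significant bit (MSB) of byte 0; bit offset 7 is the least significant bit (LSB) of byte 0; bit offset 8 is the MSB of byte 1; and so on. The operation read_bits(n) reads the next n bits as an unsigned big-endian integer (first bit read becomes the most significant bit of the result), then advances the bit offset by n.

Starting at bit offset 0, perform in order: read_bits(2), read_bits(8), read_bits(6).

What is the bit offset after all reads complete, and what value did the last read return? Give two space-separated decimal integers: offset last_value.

Answer: 16 7

Derivation:
Read 1: bits[0:2] width=2 -> value=3 (bin 11); offset now 2 = byte 0 bit 2; 38 bits remain
Read 2: bits[2:10] width=8 -> value=1 (bin 00000001); offset now 10 = byte 1 bit 2; 30 bits remain
Read 3: bits[10:16] width=6 -> value=7 (bin 000111); offset now 16 = byte 2 bit 0; 24 bits remain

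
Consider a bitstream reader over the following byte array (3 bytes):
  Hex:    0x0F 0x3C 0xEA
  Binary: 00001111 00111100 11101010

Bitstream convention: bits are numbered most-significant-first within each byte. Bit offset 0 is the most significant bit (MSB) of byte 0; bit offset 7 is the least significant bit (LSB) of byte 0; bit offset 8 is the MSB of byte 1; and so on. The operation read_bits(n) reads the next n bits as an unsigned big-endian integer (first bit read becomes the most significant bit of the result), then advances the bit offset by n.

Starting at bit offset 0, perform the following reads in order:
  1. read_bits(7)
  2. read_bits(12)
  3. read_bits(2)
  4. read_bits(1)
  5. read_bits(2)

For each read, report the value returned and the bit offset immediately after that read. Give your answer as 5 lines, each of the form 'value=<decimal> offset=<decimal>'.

Read 1: bits[0:7] width=7 -> value=7 (bin 0000111); offset now 7 = byte 0 bit 7; 17 bits remain
Read 2: bits[7:19] width=12 -> value=2535 (bin 100111100111); offset now 19 = byte 2 bit 3; 5 bits remain
Read 3: bits[19:21] width=2 -> value=1 (bin 01); offset now 21 = byte 2 bit 5; 3 bits remain
Read 4: bits[21:22] width=1 -> value=0 (bin 0); offset now 22 = byte 2 bit 6; 2 bits remain
Read 5: bits[22:24] width=2 -> value=2 (bin 10); offset now 24 = byte 3 bit 0; 0 bits remain

Answer: value=7 offset=7
value=2535 offset=19
value=1 offset=21
value=0 offset=22
value=2 offset=24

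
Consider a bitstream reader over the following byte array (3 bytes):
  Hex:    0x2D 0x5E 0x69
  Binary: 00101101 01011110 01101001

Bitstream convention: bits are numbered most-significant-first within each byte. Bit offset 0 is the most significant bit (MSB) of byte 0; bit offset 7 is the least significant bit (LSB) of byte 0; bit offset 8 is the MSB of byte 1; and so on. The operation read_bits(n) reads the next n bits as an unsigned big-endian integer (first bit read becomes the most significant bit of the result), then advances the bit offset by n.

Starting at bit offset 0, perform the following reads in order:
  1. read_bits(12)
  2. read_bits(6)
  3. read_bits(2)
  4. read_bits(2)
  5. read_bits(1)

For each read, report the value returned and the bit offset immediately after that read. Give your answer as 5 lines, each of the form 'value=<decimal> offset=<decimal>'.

Answer: value=725 offset=12
value=57 offset=18
value=2 offset=20
value=2 offset=22
value=0 offset=23

Derivation:
Read 1: bits[0:12] width=12 -> value=725 (bin 001011010101); offset now 12 = byte 1 bit 4; 12 bits remain
Read 2: bits[12:18] width=6 -> value=57 (bin 111001); offset now 18 = byte 2 bit 2; 6 bits remain
Read 3: bits[18:20] width=2 -> value=2 (bin 10); offset now 20 = byte 2 bit 4; 4 bits remain
Read 4: bits[20:22] width=2 -> value=2 (bin 10); offset now 22 = byte 2 bit 6; 2 bits remain
Read 5: bits[22:23] width=1 -> value=0 (bin 0); offset now 23 = byte 2 bit 7; 1 bits remain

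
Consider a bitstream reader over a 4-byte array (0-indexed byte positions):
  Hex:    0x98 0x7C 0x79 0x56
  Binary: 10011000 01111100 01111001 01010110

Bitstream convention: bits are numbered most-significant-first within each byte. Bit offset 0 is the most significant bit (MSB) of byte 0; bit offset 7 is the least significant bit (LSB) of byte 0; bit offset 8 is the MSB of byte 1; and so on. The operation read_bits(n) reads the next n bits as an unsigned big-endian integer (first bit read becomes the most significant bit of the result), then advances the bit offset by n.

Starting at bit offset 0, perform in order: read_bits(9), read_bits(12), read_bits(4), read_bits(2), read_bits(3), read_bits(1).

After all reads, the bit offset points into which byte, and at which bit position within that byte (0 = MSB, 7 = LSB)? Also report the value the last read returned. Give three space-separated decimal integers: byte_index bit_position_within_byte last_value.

Answer: 3 7 1

Derivation:
Read 1: bits[0:9] width=9 -> value=304 (bin 100110000); offset now 9 = byte 1 bit 1; 23 bits remain
Read 2: bits[9:21] width=12 -> value=3983 (bin 111110001111); offset now 21 = byte 2 bit 5; 11 bits remain
Read 3: bits[21:25] width=4 -> value=2 (bin 0010); offset now 25 = byte 3 bit 1; 7 bits remain
Read 4: bits[25:27] width=2 -> value=2 (bin 10); offset now 27 = byte 3 bit 3; 5 bits remain
Read 5: bits[27:30] width=3 -> value=5 (bin 101); offset now 30 = byte 3 bit 6; 2 bits remain
Read 6: bits[30:31] width=1 -> value=1 (bin 1); offset now 31 = byte 3 bit 7; 1 bits remain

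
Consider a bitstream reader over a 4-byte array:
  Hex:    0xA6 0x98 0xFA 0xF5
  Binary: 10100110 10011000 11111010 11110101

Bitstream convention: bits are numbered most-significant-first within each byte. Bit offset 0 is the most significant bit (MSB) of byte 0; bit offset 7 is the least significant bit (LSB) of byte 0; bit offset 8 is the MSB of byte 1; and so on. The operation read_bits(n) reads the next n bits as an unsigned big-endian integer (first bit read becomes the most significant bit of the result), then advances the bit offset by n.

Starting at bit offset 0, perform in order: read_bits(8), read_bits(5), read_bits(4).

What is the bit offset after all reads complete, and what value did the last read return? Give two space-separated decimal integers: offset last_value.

Read 1: bits[0:8] width=8 -> value=166 (bin 10100110); offset now 8 = byte 1 bit 0; 24 bits remain
Read 2: bits[8:13] width=5 -> value=19 (bin 10011); offset now 13 = byte 1 bit 5; 19 bits remain
Read 3: bits[13:17] width=4 -> value=1 (bin 0001); offset now 17 = byte 2 bit 1; 15 bits remain

Answer: 17 1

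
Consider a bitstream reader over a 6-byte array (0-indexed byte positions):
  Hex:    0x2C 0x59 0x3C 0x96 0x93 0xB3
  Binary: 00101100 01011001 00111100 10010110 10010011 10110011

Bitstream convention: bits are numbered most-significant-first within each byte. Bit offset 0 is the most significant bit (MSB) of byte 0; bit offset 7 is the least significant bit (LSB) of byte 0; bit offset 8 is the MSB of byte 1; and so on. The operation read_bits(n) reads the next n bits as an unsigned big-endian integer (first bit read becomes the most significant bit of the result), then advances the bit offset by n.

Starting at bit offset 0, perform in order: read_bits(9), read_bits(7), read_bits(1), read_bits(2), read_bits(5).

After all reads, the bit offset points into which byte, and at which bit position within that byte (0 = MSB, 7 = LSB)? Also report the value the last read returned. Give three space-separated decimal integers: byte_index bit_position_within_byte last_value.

Read 1: bits[0:9] width=9 -> value=88 (bin 001011000); offset now 9 = byte 1 bit 1; 39 bits remain
Read 2: bits[9:16] width=7 -> value=89 (bin 1011001); offset now 16 = byte 2 bit 0; 32 bits remain
Read 3: bits[16:17] width=1 -> value=0 (bin 0); offset now 17 = byte 2 bit 1; 31 bits remain
Read 4: bits[17:19] width=2 -> value=1 (bin 01); offset now 19 = byte 2 bit 3; 29 bits remain
Read 5: bits[19:24] width=5 -> value=28 (bin 11100); offset now 24 = byte 3 bit 0; 24 bits remain

Answer: 3 0 28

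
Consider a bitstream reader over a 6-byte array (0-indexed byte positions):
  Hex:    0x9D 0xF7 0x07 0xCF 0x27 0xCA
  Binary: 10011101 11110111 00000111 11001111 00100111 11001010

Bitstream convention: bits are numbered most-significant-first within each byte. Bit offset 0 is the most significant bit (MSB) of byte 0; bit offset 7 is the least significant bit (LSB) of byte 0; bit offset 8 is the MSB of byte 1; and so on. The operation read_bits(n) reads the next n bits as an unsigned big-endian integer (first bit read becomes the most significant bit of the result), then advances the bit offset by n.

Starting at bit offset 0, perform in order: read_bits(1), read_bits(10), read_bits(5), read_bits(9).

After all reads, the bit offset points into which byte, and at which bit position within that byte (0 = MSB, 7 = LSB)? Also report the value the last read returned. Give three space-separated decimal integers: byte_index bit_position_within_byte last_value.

Read 1: bits[0:1] width=1 -> value=1 (bin 1); offset now 1 = byte 0 bit 1; 47 bits remain
Read 2: bits[1:11] width=10 -> value=239 (bin 0011101111); offset now 11 = byte 1 bit 3; 37 bits remain
Read 3: bits[11:16] width=5 -> value=23 (bin 10111); offset now 16 = byte 2 bit 0; 32 bits remain
Read 4: bits[16:25] width=9 -> value=15 (bin 000001111); offset now 25 = byte 3 bit 1; 23 bits remain

Answer: 3 1 15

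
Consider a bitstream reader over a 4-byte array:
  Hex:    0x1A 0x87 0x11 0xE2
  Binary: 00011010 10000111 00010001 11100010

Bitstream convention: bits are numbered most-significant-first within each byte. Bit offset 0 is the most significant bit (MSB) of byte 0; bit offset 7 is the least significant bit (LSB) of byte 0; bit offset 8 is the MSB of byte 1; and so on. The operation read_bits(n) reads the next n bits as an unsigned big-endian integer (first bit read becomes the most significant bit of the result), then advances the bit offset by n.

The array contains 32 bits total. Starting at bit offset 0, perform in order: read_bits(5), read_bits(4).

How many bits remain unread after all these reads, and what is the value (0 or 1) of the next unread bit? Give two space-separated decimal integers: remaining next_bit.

Answer: 23 0

Derivation:
Read 1: bits[0:5] width=5 -> value=3 (bin 00011); offset now 5 = byte 0 bit 5; 27 bits remain
Read 2: bits[5:9] width=4 -> value=5 (bin 0101); offset now 9 = byte 1 bit 1; 23 bits remain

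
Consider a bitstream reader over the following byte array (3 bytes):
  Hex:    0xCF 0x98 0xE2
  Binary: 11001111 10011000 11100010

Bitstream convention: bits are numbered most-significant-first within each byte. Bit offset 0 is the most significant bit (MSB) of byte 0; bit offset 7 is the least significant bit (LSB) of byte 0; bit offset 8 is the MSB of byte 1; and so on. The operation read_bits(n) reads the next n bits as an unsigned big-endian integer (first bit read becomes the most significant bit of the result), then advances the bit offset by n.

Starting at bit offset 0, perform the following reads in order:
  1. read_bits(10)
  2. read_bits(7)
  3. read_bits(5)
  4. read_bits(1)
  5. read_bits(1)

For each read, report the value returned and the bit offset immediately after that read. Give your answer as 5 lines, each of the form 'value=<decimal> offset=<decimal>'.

Read 1: bits[0:10] width=10 -> value=830 (bin 1100111110); offset now 10 = byte 1 bit 2; 14 bits remain
Read 2: bits[10:17] width=7 -> value=49 (bin 0110001); offset now 17 = byte 2 bit 1; 7 bits remain
Read 3: bits[17:22] width=5 -> value=24 (bin 11000); offset now 22 = byte 2 bit 6; 2 bits remain
Read 4: bits[22:23] width=1 -> value=1 (bin 1); offset now 23 = byte 2 bit 7; 1 bits remain
Read 5: bits[23:24] width=1 -> value=0 (bin 0); offset now 24 = byte 3 bit 0; 0 bits remain

Answer: value=830 offset=10
value=49 offset=17
value=24 offset=22
value=1 offset=23
value=0 offset=24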